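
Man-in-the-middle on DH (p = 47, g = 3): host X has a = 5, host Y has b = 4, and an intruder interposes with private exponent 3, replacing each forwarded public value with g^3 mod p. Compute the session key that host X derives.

42

Host X receives an intruder's public value M = 3^3 mod 47 instead of the honest one.
3^1 ≡ 3 (mod 47)
3^2 = (3^1)^2 ≡ 3^2 = 9 ≡ 9 (mod 47)
3^3 = 3^2 · 3^1 ≡ 9 · 3 ≡ 27 (mod 47).
So M = 27. Host X computes K = M^5 mod 47.
27^1 ≡ 27 (mod 47)
27^2 = (27^1)^2 ≡ 27^2 = 729 ≡ 24 (mod 47)
27^4 = (27^2)^2 ≡ 24^2 = 576 ≡ 12 (mod 47)
27^5 = 27^4 · 27^1 ≡ 12 · 27 ≡ 42 (mod 47).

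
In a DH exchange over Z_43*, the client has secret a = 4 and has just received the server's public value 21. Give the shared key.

35

Shared key K = 21^4 mod 43.
21^1 ≡ 21 (mod 43)
21^2 = (21^1)^2 ≡ 21^2 = 441 ≡ 11 (mod 43)
21^4 = (21^2)^2 ≡ 11^2 = 121 ≡ 35 (mod 43)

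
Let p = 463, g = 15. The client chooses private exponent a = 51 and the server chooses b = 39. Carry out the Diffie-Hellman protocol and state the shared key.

The client sends A = g^a mod p = 15^51 mod 463.
15^1 ≡ 15 (mod 463)
15^2 = (15^1)^2 ≡ 15^2 = 225 ≡ 225 (mod 463)
15^4 = (15^2)^2 ≡ 225^2 = 50625 ≡ 158 (mod 463)
15^8 = (15^4)^2 ≡ 158^2 = 24964 ≡ 425 (mod 463)
15^16 = (15^8)^2 ≡ 425^2 = 180625 ≡ 55 (mod 463)
15^32 = (15^16)^2 ≡ 55^2 = 3025 ≡ 247 (mod 463)
15^51 = 15^32 · 15^16 · 15^2 · 15^1 ≡ 247 · 55 · 225 · 15 ≡ 337 (mod 463).
So A = 337. The server then computes K = A^b mod p = 337^39 mod 463.
337^1 ≡ 337 (mod 463)
337^2 = (337^1)^2 ≡ 337^2 = 113569 ≡ 134 (mod 463)
337^4 = (337^2)^2 ≡ 134^2 = 17956 ≡ 362 (mod 463)
337^8 = (337^4)^2 ≡ 362^2 = 131044 ≡ 15 (mod 463)
337^16 = (337^8)^2 ≡ 15^2 = 225 ≡ 225 (mod 463)
337^32 = (337^16)^2 ≡ 225^2 = 50625 ≡ 158 (mod 463)
337^39 = 337^32 · 337^4 · 337^2 · 337^1 ≡ 158 · 362 · 134 · 337 ≡ 356 (mod 463).

356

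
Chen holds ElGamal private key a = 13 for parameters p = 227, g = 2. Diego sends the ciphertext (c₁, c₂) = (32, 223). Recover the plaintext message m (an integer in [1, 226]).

48

Shared mask s = c₁^a mod p = 32^13 mod 227.
32^1 ≡ 32 (mod 227)
32^2 = (32^1)^2 ≡ 32^2 = 1024 ≡ 116 (mod 227)
32^4 = (32^2)^2 ≡ 116^2 = 13456 ≡ 63 (mod 227)
32^8 = (32^4)^2 ≡ 63^2 = 3969 ≡ 110 (mod 227)
32^13 = 32^8 · 32^4 · 32^1 ≡ 110 · 63 · 32 ≡ 208 (mod 227).
So s = 208; s⁻¹ ≡ 215 (mod 227).
m = c₂ · s⁻¹ mod 227 = 223 · 215 mod 227 = 48.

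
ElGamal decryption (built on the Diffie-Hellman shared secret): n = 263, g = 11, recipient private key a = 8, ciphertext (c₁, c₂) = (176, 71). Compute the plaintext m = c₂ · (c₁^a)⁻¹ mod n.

Shared mask s = c₁^a mod n = 176^8 mod 263.
176^1 ≡ 176 (mod 263)
176^2 = (176^1)^2 ≡ 176^2 = 30976 ≡ 205 (mod 263)
176^4 = (176^2)^2 ≡ 205^2 = 42025 ≡ 208 (mod 263)
176^8 = (176^4)^2 ≡ 208^2 = 43264 ≡ 132 (mod 263)
So s = 132; s⁻¹ ≡ 2 (mod 263).
m = c₂ · s⁻¹ mod 263 = 71 · 2 mod 263 = 142.

142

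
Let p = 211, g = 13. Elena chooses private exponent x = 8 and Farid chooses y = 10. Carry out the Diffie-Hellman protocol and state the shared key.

Farid sends B = g^y mod p = 13^10 mod 211.
13^1 ≡ 13 (mod 211)
13^2 = (13^1)^2 ≡ 13^2 = 169 ≡ 169 (mod 211)
13^4 = (13^2)^2 ≡ 169^2 = 28561 ≡ 76 (mod 211)
13^8 = (13^4)^2 ≡ 76^2 = 5776 ≡ 79 (mod 211)
13^10 = 13^8 · 13^2 ≡ 79 · 169 ≡ 58 (mod 211).
So B = 58. Elena then computes K = B^x mod p = 58^8 mod 211.
58^1 ≡ 58 (mod 211)
58^2 = (58^1)^2 ≡ 58^2 = 3364 ≡ 199 (mod 211)
58^4 = (58^2)^2 ≡ 199^2 = 39601 ≡ 144 (mod 211)
58^8 = (58^4)^2 ≡ 144^2 = 20736 ≡ 58 (mod 211)

58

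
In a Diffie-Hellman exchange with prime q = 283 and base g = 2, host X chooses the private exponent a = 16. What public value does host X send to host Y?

Public value = 2^16 (mod 283).
2^1 ≡ 2 (mod 283)
2^2 = (2^1)^2 ≡ 2^2 = 4 ≡ 4 (mod 283)
2^4 = (2^2)^2 ≡ 4^2 = 16 ≡ 16 (mod 283)
2^8 = (2^4)^2 ≡ 16^2 = 256 ≡ 256 (mod 283)
2^16 = (2^8)^2 ≡ 256^2 = 65536 ≡ 163 (mod 283)

163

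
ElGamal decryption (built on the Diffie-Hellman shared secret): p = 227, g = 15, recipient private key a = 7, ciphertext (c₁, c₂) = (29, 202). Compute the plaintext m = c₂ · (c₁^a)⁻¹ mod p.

148

Shared mask s = c₁^a mod p = 29^7 mod 227.
29^1 ≡ 29 (mod 227)
29^2 = (29^1)^2 ≡ 29^2 = 841 ≡ 160 (mod 227)
29^4 = (29^2)^2 ≡ 160^2 = 25600 ≡ 176 (mod 227)
29^7 = 29^4 · 29^2 · 29^1 ≡ 176 · 160 · 29 ≡ 121 (mod 227).
So s = 121; s⁻¹ ≡ 212 (mod 227).
m = c₂ · s⁻¹ mod 227 = 202 · 212 mod 227 = 148.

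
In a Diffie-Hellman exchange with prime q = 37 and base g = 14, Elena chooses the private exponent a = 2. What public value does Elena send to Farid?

Public value = 14^2 (mod 37).
14^1 ≡ 14 (mod 37)
14^2 = (14^1)^2 ≡ 14^2 = 196 ≡ 11 (mod 37)

11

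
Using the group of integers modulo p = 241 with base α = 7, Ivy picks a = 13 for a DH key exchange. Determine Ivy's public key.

199

Public value = 7^13 (mod 241).
7^1 ≡ 7 (mod 241)
7^2 = (7^1)^2 ≡ 7^2 = 49 ≡ 49 (mod 241)
7^4 = (7^2)^2 ≡ 49^2 = 2401 ≡ 232 (mod 241)
7^8 = (7^4)^2 ≡ 232^2 = 53824 ≡ 81 (mod 241)
7^13 = 7^8 · 7^4 · 7^1 ≡ 81 · 232 · 7 ≡ 199 (mod 241).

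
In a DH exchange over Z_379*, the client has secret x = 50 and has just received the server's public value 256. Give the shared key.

Shared key K = 256^50 mod 379.
256^1 ≡ 256 (mod 379)
256^2 = (256^1)^2 ≡ 256^2 = 65536 ≡ 348 (mod 379)
256^4 = (256^2)^2 ≡ 348^2 = 121104 ≡ 203 (mod 379)
256^8 = (256^4)^2 ≡ 203^2 = 41209 ≡ 277 (mod 379)
256^16 = (256^8)^2 ≡ 277^2 = 76729 ≡ 171 (mod 379)
256^32 = (256^16)^2 ≡ 171^2 = 29241 ≡ 58 (mod 379)
256^50 = 256^32 · 256^16 · 256^2 ≡ 58 · 171 · 348 ≡ 290 (mod 379).

290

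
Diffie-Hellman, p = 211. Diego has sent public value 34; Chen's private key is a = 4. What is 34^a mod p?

73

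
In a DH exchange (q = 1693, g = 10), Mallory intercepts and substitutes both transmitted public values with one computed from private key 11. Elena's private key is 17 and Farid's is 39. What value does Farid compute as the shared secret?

Farid receives Mallory's public value M = 10^11 mod 1693 instead of the honest one.
10^1 ≡ 10 (mod 1693)
10^2 = (10^1)^2 ≡ 10^2 = 100 ≡ 100 (mod 1693)
10^4 = (10^2)^2 ≡ 100^2 = 10000 ≡ 1535 (mod 1693)
10^8 = (10^4)^2 ≡ 1535^2 = 2356225 ≡ 1262 (mod 1693)
10^11 = 10^8 · 10^2 · 10^1 ≡ 1262 · 100 · 10 ≡ 715 (mod 1693).
So M = 715. Farid computes K = M^39 mod 1693.
715^1 ≡ 715 (mod 1693)
715^2 = (715^1)^2 ≡ 715^2 = 511225 ≡ 1632 (mod 1693)
715^4 = (715^2)^2 ≡ 1632^2 = 2663424 ≡ 335 (mod 1693)
715^8 = (715^4)^2 ≡ 335^2 = 112225 ≡ 487 (mod 1693)
715^16 = (715^8)^2 ≡ 487^2 = 237169 ≡ 149 (mod 1693)
715^32 = (715^16)^2 ≡ 149^2 = 22201 ≡ 192 (mod 1693)
715^39 = 715^32 · 715^4 · 715^2 · 715^1 ≡ 192 · 335 · 1632 · 715 ≡ 1130 (mod 1693).

1130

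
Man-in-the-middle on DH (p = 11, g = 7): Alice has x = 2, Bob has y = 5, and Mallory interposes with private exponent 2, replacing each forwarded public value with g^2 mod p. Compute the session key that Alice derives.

3

Alice receives Mallory's public value M = 7^2 mod 11 instead of the honest one.
7^1 ≡ 7 (mod 11)
7^2 = (7^1)^2 ≡ 7^2 = 49 ≡ 5 (mod 11)
So M = 5. Alice computes K = M^2 mod 11.
5^1 ≡ 5 (mod 11)
5^2 = (5^1)^2 ≡ 5^2 = 25 ≡ 3 (mod 11)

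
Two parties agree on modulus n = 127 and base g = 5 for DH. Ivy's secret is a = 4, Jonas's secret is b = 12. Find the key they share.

Ivy sends A = g^a mod n = 5^4 mod 127.
5^1 ≡ 5 (mod 127)
5^2 = (5^1)^2 ≡ 5^2 = 25 ≡ 25 (mod 127)
5^4 = (5^2)^2 ≡ 25^2 = 625 ≡ 117 (mod 127)
So A = 117. Jonas then computes K = A^b mod n = 117^12 mod 127.
117^1 ≡ 117 (mod 127)
117^2 = (117^1)^2 ≡ 117^2 = 13689 ≡ 100 (mod 127)
117^4 = (117^2)^2 ≡ 100^2 = 10000 ≡ 94 (mod 127)
117^8 = (117^4)^2 ≡ 94^2 = 8836 ≡ 73 (mod 127)
117^12 = 117^8 · 117^4 ≡ 73 · 94 ≡ 4 (mod 127).

4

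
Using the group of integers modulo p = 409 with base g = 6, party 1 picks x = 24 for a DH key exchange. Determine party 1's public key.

180

Public value = 6^24 (mod 409).
6^1 ≡ 6 (mod 409)
6^2 = (6^1)^2 ≡ 6^2 = 36 ≡ 36 (mod 409)
6^4 = (6^2)^2 ≡ 36^2 = 1296 ≡ 69 (mod 409)
6^8 = (6^4)^2 ≡ 69^2 = 4761 ≡ 262 (mod 409)
6^16 = (6^8)^2 ≡ 262^2 = 68644 ≡ 341 (mod 409)
6^24 = 6^16 · 6^8 ≡ 341 · 262 ≡ 180 (mod 409).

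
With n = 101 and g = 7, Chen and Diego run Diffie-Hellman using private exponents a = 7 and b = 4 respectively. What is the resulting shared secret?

Diego sends B = g^b mod n = 7^4 mod 101.
7^1 ≡ 7 (mod 101)
7^2 = (7^1)^2 ≡ 7^2 = 49 ≡ 49 (mod 101)
7^4 = (7^2)^2 ≡ 49^2 = 2401 ≡ 78 (mod 101)
So B = 78. Chen then computes K = B^a mod n = 78^7 mod 101.
78^1 ≡ 78 (mod 101)
78^2 = (78^1)^2 ≡ 78^2 = 6084 ≡ 24 (mod 101)
78^4 = (78^2)^2 ≡ 24^2 = 576 ≡ 71 (mod 101)
78^7 = 78^4 · 78^2 · 78^1 ≡ 71 · 24 · 78 ≡ 97 (mod 101).

97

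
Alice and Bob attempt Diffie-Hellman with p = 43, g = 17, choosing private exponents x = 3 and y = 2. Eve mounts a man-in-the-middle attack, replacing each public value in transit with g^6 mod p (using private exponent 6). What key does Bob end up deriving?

Bob receives Eve's public value M = 17^6 mod 43 instead of the honest one.
17^1 ≡ 17 (mod 43)
17^2 = (17^1)^2 ≡ 17^2 = 289 ≡ 31 (mod 43)
17^4 = (17^2)^2 ≡ 31^2 = 961 ≡ 15 (mod 43)
17^6 = 17^4 · 17^2 ≡ 15 · 31 ≡ 35 (mod 43).
So M = 35. Bob computes K = M^2 mod 43.
35^1 ≡ 35 (mod 43)
35^2 = (35^1)^2 ≡ 35^2 = 1225 ≡ 21 (mod 43)

21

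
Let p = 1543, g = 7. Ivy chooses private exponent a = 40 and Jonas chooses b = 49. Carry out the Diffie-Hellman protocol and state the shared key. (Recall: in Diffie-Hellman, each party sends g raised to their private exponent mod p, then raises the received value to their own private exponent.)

208

Ivy sends A = g^a mod p = 7^40 mod 1543.
7^1 ≡ 7 (mod 1543)
7^2 = (7^1)^2 ≡ 7^2 = 49 ≡ 49 (mod 1543)
7^4 = (7^2)^2 ≡ 49^2 = 2401 ≡ 858 (mod 1543)
7^8 = (7^4)^2 ≡ 858^2 = 736164 ≡ 153 (mod 1543)
7^16 = (7^8)^2 ≡ 153^2 = 23409 ≡ 264 (mod 1543)
7^32 = (7^16)^2 ≡ 264^2 = 69696 ≡ 261 (mod 1543)
7^40 = 7^32 · 7^8 ≡ 261 · 153 ≡ 1358 (mod 1543).
So A = 1358. Jonas then computes K = A^b mod p = 1358^49 mod 1543.
1358^1 ≡ 1358 (mod 1543)
1358^2 = (1358^1)^2 ≡ 1358^2 = 1844164 ≡ 279 (mod 1543)
1358^4 = (1358^2)^2 ≡ 279^2 = 77841 ≡ 691 (mod 1543)
1358^8 = (1358^4)^2 ≡ 691^2 = 477481 ≡ 694 (mod 1543)
1358^16 = (1358^8)^2 ≡ 694^2 = 481636 ≡ 220 (mod 1543)
1358^32 = (1358^16)^2 ≡ 220^2 = 48400 ≡ 567 (mod 1543)
1358^49 = 1358^32 · 1358^16 · 1358^1 ≡ 567 · 220 · 1358 ≡ 208 (mod 1543).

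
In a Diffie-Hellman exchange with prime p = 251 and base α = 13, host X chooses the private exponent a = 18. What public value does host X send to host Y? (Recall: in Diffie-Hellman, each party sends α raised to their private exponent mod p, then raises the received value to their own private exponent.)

Public value = 13^18 mod 251.
13^1 ≡ 13 (mod 251)
13^2 = (13^1)^2 ≡ 13^2 = 169 ≡ 169 (mod 251)
13^4 = (13^2)^2 ≡ 169^2 = 28561 ≡ 198 (mod 251)
13^8 = (13^4)^2 ≡ 198^2 = 39204 ≡ 48 (mod 251)
13^16 = (13^8)^2 ≡ 48^2 = 2304 ≡ 45 (mod 251)
13^18 = 13^16 · 13^2 ≡ 45 · 169 ≡ 75 (mod 251).

75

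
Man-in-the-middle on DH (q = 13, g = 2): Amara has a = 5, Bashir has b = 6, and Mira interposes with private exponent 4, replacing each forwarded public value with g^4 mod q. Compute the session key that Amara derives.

9

Amara receives Mira's public value M = 2^4 mod 13 instead of the honest one.
2^1 ≡ 2 (mod 13)
2^2 = (2^1)^2 ≡ 2^2 = 4 ≡ 4 (mod 13)
2^4 = (2^2)^2 ≡ 4^2 = 16 ≡ 3 (mod 13)
So M = 3. Amara computes K = M^5 mod 13.
3^1 ≡ 3 (mod 13)
3^2 = (3^1)^2 ≡ 3^2 = 9 ≡ 9 (mod 13)
3^4 = (3^2)^2 ≡ 9^2 = 81 ≡ 3 (mod 13)
3^5 = 3^4 · 3^1 ≡ 3 · 3 ≡ 9 (mod 13).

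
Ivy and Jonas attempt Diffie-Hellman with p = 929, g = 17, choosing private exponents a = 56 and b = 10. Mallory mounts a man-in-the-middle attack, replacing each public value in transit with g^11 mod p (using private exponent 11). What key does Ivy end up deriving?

510

Ivy receives Mallory's public value M = 17^11 mod 929 instead of the honest one.
17^1 ≡ 17 (mod 929)
17^2 = (17^1)^2 ≡ 17^2 = 289 ≡ 289 (mod 929)
17^4 = (17^2)^2 ≡ 289^2 = 83521 ≡ 840 (mod 929)
17^8 = (17^4)^2 ≡ 840^2 = 705600 ≡ 489 (mod 929)
17^11 = 17^8 · 17^2 · 17^1 ≡ 489 · 289 · 17 ≡ 63 (mod 929).
So M = 63. Ivy computes K = M^56 mod 929.
63^1 ≡ 63 (mod 929)
63^2 = (63^1)^2 ≡ 63^2 = 3969 ≡ 253 (mod 929)
63^4 = (63^2)^2 ≡ 253^2 = 64009 ≡ 837 (mod 929)
63^8 = (63^4)^2 ≡ 837^2 = 700569 ≡ 103 (mod 929)
63^16 = (63^8)^2 ≡ 103^2 = 10609 ≡ 390 (mod 929)
63^32 = (63^16)^2 ≡ 390^2 = 152100 ≡ 673 (mod 929)
63^56 = 63^32 · 63^16 · 63^8 ≡ 673 · 390 · 103 ≡ 510 (mod 929).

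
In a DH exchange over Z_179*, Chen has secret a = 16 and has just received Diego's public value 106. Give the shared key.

14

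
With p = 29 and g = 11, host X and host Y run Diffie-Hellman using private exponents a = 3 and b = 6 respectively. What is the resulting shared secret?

Host X sends A = g^a mod p = 11^3 mod 29.
11^1 ≡ 11 (mod 29)
11^2 = (11^1)^2 ≡ 11^2 = 121 ≡ 5 (mod 29)
11^3 = 11^2 · 11^1 ≡ 5 · 11 ≡ 26 (mod 29).
So A = 26. Host Y then computes K = A^b mod p = 26^6 mod 29.
26^1 ≡ 26 (mod 29)
26^2 = (26^1)^2 ≡ 26^2 = 676 ≡ 9 (mod 29)
26^4 = (26^2)^2 ≡ 9^2 = 81 ≡ 23 (mod 29)
26^6 = 26^4 · 26^2 ≡ 23 · 9 ≡ 4 (mod 29).

4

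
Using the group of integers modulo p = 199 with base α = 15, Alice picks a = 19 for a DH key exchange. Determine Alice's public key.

Public value = 15^19 (mod 199).
15^1 ≡ 15 (mod 199)
15^2 = (15^1)^2 ≡ 15^2 = 225 ≡ 26 (mod 199)
15^4 = (15^2)^2 ≡ 26^2 = 676 ≡ 79 (mod 199)
15^8 = (15^4)^2 ≡ 79^2 = 6241 ≡ 72 (mod 199)
15^16 = (15^8)^2 ≡ 72^2 = 5184 ≡ 10 (mod 199)
15^19 = 15^16 · 15^2 · 15^1 ≡ 10 · 26 · 15 ≡ 119 (mod 199).

119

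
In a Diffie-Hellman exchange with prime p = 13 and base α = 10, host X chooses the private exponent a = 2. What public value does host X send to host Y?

9

Public value = 10^2 mod 13.
10^1 ≡ 10 (mod 13)
10^2 = (10^1)^2 ≡ 10^2 = 100 ≡ 9 (mod 13)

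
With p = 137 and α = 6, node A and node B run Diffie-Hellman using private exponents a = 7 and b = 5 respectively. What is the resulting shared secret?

85

Node A sends A = α^a mod p = 6^7 mod 137.
6^1 ≡ 6 (mod 137)
6^2 = (6^1)^2 ≡ 6^2 = 36 ≡ 36 (mod 137)
6^4 = (6^2)^2 ≡ 36^2 = 1296 ≡ 63 (mod 137)
6^7 = 6^4 · 6^2 · 6^1 ≡ 63 · 36 · 6 ≡ 45 (mod 137).
So A = 45. Node B then computes K = A^b mod p = 45^5 mod 137.
45^1 ≡ 45 (mod 137)
45^2 = (45^1)^2 ≡ 45^2 = 2025 ≡ 107 (mod 137)
45^4 = (45^2)^2 ≡ 107^2 = 11449 ≡ 78 (mod 137)
45^5 = 45^4 · 45^1 ≡ 78 · 45 ≡ 85 (mod 137).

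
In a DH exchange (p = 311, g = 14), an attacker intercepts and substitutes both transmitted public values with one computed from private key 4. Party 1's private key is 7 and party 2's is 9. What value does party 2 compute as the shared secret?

48

Party 2 receives an attacker's public value M = 14^4 mod 311 instead of the honest one.
14^1 ≡ 14 (mod 311)
14^2 = (14^1)^2 ≡ 14^2 = 196 ≡ 196 (mod 311)
14^4 = (14^2)^2 ≡ 196^2 = 38416 ≡ 163 (mod 311)
So M = 163. Party 2 computes K = M^9 mod 311.
163^1 ≡ 163 (mod 311)
163^2 = (163^1)^2 ≡ 163^2 = 26569 ≡ 134 (mod 311)
163^4 = (163^2)^2 ≡ 134^2 = 17956 ≡ 229 (mod 311)
163^8 = (163^4)^2 ≡ 229^2 = 52441 ≡ 193 (mod 311)
163^9 = 163^8 · 163^1 ≡ 193 · 163 ≡ 48 (mod 311).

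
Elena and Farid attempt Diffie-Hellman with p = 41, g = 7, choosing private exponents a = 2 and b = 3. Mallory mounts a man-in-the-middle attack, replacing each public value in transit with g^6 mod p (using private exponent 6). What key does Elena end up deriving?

Elena receives Mallory's public value M = 7^6 mod 41 instead of the honest one.
7^1 ≡ 7 (mod 41)
7^2 = (7^1)^2 ≡ 7^2 = 49 ≡ 8 (mod 41)
7^4 = (7^2)^2 ≡ 8^2 = 64 ≡ 23 (mod 41)
7^6 = 7^4 · 7^2 ≡ 23 · 8 ≡ 20 (mod 41).
So M = 20. Elena computes K = M^2 mod 41.
20^1 ≡ 20 (mod 41)
20^2 = (20^1)^2 ≡ 20^2 = 400 ≡ 31 (mod 41)

31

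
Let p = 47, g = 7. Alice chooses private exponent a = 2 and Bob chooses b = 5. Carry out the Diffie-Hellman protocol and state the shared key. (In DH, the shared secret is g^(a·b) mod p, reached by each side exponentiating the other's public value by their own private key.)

32

Alice sends A = g^a mod p = 7^2 mod 47.
7^1 ≡ 7 (mod 47)
7^2 = (7^1)^2 ≡ 7^2 = 49 ≡ 2 (mod 47)
So A = 2. Bob then computes K = A^b mod p = 2^5 mod 47.
2^1 ≡ 2 (mod 47)
2^2 = (2^1)^2 ≡ 2^2 = 4 ≡ 4 (mod 47)
2^4 = (2^2)^2 ≡ 4^2 = 16 ≡ 16 (mod 47)
2^5 = 2^4 · 2^1 ≡ 16 · 2 ≡ 32 (mod 47).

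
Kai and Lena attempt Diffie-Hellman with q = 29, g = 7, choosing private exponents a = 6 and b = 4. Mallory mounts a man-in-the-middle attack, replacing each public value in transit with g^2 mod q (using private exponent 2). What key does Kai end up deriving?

16

Kai receives Mallory's public value M = 7^2 mod 29 instead of the honest one.
7^1 ≡ 7 (mod 29)
7^2 = (7^1)^2 ≡ 7^2 = 49 ≡ 20 (mod 29)
So M = 20. Kai computes K = M^6 mod 29.
20^1 ≡ 20 (mod 29)
20^2 = (20^1)^2 ≡ 20^2 = 400 ≡ 23 (mod 29)
20^4 = (20^2)^2 ≡ 23^2 = 529 ≡ 7 (mod 29)
20^6 = 20^4 · 20^2 ≡ 7 · 23 ≡ 16 (mod 29).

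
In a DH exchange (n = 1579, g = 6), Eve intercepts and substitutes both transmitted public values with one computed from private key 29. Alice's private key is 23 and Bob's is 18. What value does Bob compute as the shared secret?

Bob receives Eve's public value M = 6^29 mod 1579 instead of the honest one.
6^1 ≡ 6 (mod 1579)
6^2 = (6^1)^2 ≡ 6^2 = 36 ≡ 36 (mod 1579)
6^4 = (6^2)^2 ≡ 36^2 = 1296 ≡ 1296 (mod 1579)
6^8 = (6^4)^2 ≡ 1296^2 = 1679616 ≡ 1139 (mod 1579)
6^16 = (6^8)^2 ≡ 1139^2 = 1297321 ≡ 962 (mod 1579)
6^29 = 6^16 · 6^8 · 6^4 · 6^1 ≡ 962 · 1139 · 1296 · 6 ≡ 220 (mod 1579).
So M = 220. Bob computes K = M^18 mod 1579.
220^1 ≡ 220 (mod 1579)
220^2 = (220^1)^2 ≡ 220^2 = 48400 ≡ 1030 (mod 1579)
220^4 = (220^2)^2 ≡ 1030^2 = 1060900 ≡ 1391 (mod 1579)
220^8 = (220^4)^2 ≡ 1391^2 = 1934881 ≡ 606 (mod 1579)
220^16 = (220^8)^2 ≡ 606^2 = 367236 ≡ 908 (mod 1579)
220^18 = 220^16 · 220^2 ≡ 908 · 1030 ≡ 472 (mod 1579).

472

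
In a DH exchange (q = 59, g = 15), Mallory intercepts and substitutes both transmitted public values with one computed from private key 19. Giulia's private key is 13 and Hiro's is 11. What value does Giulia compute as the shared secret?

Giulia receives Mallory's public value M = 15^19 mod 59 instead of the honest one.
15^1 ≡ 15 (mod 59)
15^2 = (15^1)^2 ≡ 15^2 = 225 ≡ 48 (mod 59)
15^4 = (15^2)^2 ≡ 48^2 = 2304 ≡ 3 (mod 59)
15^8 = (15^4)^2 ≡ 3^2 = 9 ≡ 9 (mod 59)
15^16 = (15^8)^2 ≡ 9^2 = 81 ≡ 22 (mod 59)
15^19 = 15^16 · 15^2 · 15^1 ≡ 22 · 48 · 15 ≡ 28 (mod 59).
So M = 28. Giulia computes K = M^13 mod 59.
28^1 ≡ 28 (mod 59)
28^2 = (28^1)^2 ≡ 28^2 = 784 ≡ 17 (mod 59)
28^4 = (28^2)^2 ≡ 17^2 = 289 ≡ 53 (mod 59)
28^8 = (28^4)^2 ≡ 53^2 = 2809 ≡ 36 (mod 59)
28^13 = 28^8 · 28^4 · 28^1 ≡ 36 · 53 · 28 ≡ 29 (mod 59).

29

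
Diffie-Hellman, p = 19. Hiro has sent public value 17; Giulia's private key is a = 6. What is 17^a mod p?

7

Shared key K = 17^6 mod 19.
17^1 ≡ 17 (mod 19)
17^2 = (17^1)^2 ≡ 17^2 = 289 ≡ 4 (mod 19)
17^4 = (17^2)^2 ≡ 4^2 = 16 ≡ 16 (mod 19)
17^6 = 17^4 · 17^2 ≡ 16 · 4 ≡ 7 (mod 19).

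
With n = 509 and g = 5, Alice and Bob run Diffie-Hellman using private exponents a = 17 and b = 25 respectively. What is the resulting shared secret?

158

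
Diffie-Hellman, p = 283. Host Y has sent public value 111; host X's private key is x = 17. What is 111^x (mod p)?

Shared key K = 111^17 mod 283.
111^1 ≡ 111 (mod 283)
111^2 = (111^1)^2 ≡ 111^2 = 12321 ≡ 152 (mod 283)
111^4 = (111^2)^2 ≡ 152^2 = 23104 ≡ 181 (mod 283)
111^8 = (111^4)^2 ≡ 181^2 = 32761 ≡ 216 (mod 283)
111^16 = (111^8)^2 ≡ 216^2 = 46656 ≡ 244 (mod 283)
111^17 = 111^16 · 111^1 ≡ 244 · 111 ≡ 199 (mod 283).

199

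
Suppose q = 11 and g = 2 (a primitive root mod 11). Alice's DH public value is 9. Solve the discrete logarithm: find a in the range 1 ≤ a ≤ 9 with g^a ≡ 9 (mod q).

Try successive powers of 2 modulo 11:
2^1 ≡ 2
2^2 ≡ 4
2^3 ≡ 8
2^4 ≡ 5
2^5 ≡ 10
2^6 ≡ 9
Found: a = 6.

6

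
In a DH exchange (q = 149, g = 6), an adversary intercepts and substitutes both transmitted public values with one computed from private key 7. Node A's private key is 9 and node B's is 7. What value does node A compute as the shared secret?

Node A receives an adversary's public value M = 6^7 mod 149 instead of the honest one.
6^1 ≡ 6 (mod 149)
6^2 = (6^1)^2 ≡ 6^2 = 36 ≡ 36 (mod 149)
6^4 = (6^2)^2 ≡ 36^2 = 1296 ≡ 104 (mod 149)
6^7 = 6^4 · 6^2 · 6^1 ≡ 104 · 36 · 6 ≡ 114 (mod 149).
So M = 114. Node A computes K = M^9 mod 149.
114^1 ≡ 114 (mod 149)
114^2 = (114^1)^2 ≡ 114^2 = 12996 ≡ 33 (mod 149)
114^4 = (114^2)^2 ≡ 33^2 = 1089 ≡ 46 (mod 149)
114^8 = (114^4)^2 ≡ 46^2 = 2116 ≡ 30 (mod 149)
114^9 = 114^8 · 114^1 ≡ 30 · 114 ≡ 142 (mod 149).

142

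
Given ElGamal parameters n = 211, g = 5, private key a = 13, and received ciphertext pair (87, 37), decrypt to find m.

81

Shared mask s = c₁^a mod n = 87^13 mod 211.
87^1 ≡ 87 (mod 211)
87^2 = (87^1)^2 ≡ 87^2 = 7569 ≡ 184 (mod 211)
87^4 = (87^2)^2 ≡ 184^2 = 33856 ≡ 96 (mod 211)
87^8 = (87^4)^2 ≡ 96^2 = 9216 ≡ 143 (mod 211)
87^13 = 87^8 · 87^4 · 87^1 ≡ 143 · 96 · 87 ≡ 76 (mod 211).
So s = 76; s⁻¹ ≡ 25 (mod 211).
m = c₂ · s⁻¹ mod 211 = 37 · 25 mod 211 = 81.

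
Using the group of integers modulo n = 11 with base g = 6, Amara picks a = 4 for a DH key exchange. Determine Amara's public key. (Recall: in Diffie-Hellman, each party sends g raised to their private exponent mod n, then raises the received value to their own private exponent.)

9

Public value = 6^4 (mod 11).
6^1 ≡ 6 (mod 11)
6^2 = (6^1)^2 ≡ 6^2 = 36 ≡ 3 (mod 11)
6^4 = (6^2)^2 ≡ 3^2 = 9 ≡ 9 (mod 11)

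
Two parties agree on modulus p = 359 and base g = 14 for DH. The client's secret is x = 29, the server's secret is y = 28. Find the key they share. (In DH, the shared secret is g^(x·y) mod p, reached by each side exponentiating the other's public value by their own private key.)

The client sends A = g^x mod p = 14^29 mod 359.
14^1 ≡ 14 (mod 359)
14^2 = (14^1)^2 ≡ 14^2 = 196 ≡ 196 (mod 359)
14^4 = (14^2)^2 ≡ 196^2 = 38416 ≡ 3 (mod 359)
14^8 = (14^4)^2 ≡ 3^2 = 9 ≡ 9 (mod 359)
14^16 = (14^8)^2 ≡ 9^2 = 81 ≡ 81 (mod 359)
14^29 = 14^16 · 14^8 · 14^4 · 14^1 ≡ 81 · 9 · 3 · 14 ≡ 103 (mod 359).
So A = 103. The server then computes K = A^y mod p = 103^28 mod 359.
103^1 ≡ 103 (mod 359)
103^2 = (103^1)^2 ≡ 103^2 = 10609 ≡ 198 (mod 359)
103^4 = (103^2)^2 ≡ 198^2 = 39204 ≡ 73 (mod 359)
103^8 = (103^4)^2 ≡ 73^2 = 5329 ≡ 303 (mod 359)
103^16 = (103^8)^2 ≡ 303^2 = 91809 ≡ 264 (mod 359)
103^28 = 103^16 · 103^8 · 103^4 ≡ 264 · 303 · 73 ≡ 281 (mod 359).

281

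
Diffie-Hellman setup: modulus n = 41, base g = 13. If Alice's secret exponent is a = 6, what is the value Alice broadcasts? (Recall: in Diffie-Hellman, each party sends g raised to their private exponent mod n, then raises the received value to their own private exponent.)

2

Public value = 13^6 mod 41.
13^1 ≡ 13 (mod 41)
13^2 = (13^1)^2 ≡ 13^2 = 169 ≡ 5 (mod 41)
13^4 = (13^2)^2 ≡ 5^2 = 25 ≡ 25 (mod 41)
13^6 = 13^4 · 13^2 ≡ 25 · 5 ≡ 2 (mod 41).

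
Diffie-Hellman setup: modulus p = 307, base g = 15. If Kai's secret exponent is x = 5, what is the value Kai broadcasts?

164

Public value = 15^{5} \pmod{307}.
15^1 ≡ 15 (mod 307)
15^2 = (15^1)^2 ≡ 15^2 = 225 ≡ 225 (mod 307)
15^4 = (15^2)^2 ≡ 225^2 = 50625 ≡ 277 (mod 307)
15^5 = 15^4 · 15^1 ≡ 277 · 15 ≡ 164 (mod 307).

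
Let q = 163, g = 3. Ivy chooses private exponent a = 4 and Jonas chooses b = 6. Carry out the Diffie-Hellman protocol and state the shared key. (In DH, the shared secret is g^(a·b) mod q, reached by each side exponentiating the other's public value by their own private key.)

Jonas sends B = g^b mod q = 3^6 mod 163.
3^1 ≡ 3 (mod 163)
3^2 = (3^1)^2 ≡ 3^2 = 9 ≡ 9 (mod 163)
3^4 = (3^2)^2 ≡ 9^2 = 81 ≡ 81 (mod 163)
3^6 = 3^4 · 3^2 ≡ 81 · 9 ≡ 77 (mod 163).
So B = 77. Ivy then computes K = B^a mod q = 77^4 mod 163.
77^1 ≡ 77 (mod 163)
77^2 = (77^1)^2 ≡ 77^2 = 5929 ≡ 61 (mod 163)
77^4 = (77^2)^2 ≡ 61^2 = 3721 ≡ 135 (mod 163)

135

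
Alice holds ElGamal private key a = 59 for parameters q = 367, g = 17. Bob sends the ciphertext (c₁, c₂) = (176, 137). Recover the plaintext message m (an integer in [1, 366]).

154

Shared mask s = c₁^a mod q = 176^59 mod 367.
176^1 ≡ 176 (mod 367)
176^2 = (176^1)^2 ≡ 176^2 = 30976 ≡ 148 (mod 367)
176^4 = (176^2)^2 ≡ 148^2 = 21904 ≡ 251 (mod 367)
176^8 = (176^4)^2 ≡ 251^2 = 63001 ≡ 244 (mod 367)
176^16 = (176^8)^2 ≡ 244^2 = 59536 ≡ 82 (mod 367)
176^32 = (176^16)^2 ≡ 82^2 = 6724 ≡ 118 (mod 367)
176^59 = 176^32 · 176^16 · 176^8 · 176^2 · 176^1 ≡ 118 · 82 · 244 · 148 · 176 ≡ 70 (mod 367).
So s = 70; s⁻¹ ≡ 194 (mod 367).
m = c₂ · s⁻¹ mod 367 = 137 · 194 mod 367 = 154.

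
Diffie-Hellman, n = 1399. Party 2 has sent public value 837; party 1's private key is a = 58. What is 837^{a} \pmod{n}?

630

Shared key K = 837^58 mod 1399.
837^1 ≡ 837 (mod 1399)
837^2 = (837^1)^2 ≡ 837^2 = 700569 ≡ 1069 (mod 1399)
837^4 = (837^2)^2 ≡ 1069^2 = 1142761 ≡ 1177 (mod 1399)
837^8 = (837^4)^2 ≡ 1177^2 = 1385329 ≡ 319 (mod 1399)
837^16 = (837^8)^2 ≡ 319^2 = 101761 ≡ 1033 (mod 1399)
837^32 = (837^16)^2 ≡ 1033^2 = 1067089 ≡ 1051 (mod 1399)
837^58 = 837^32 · 837^16 · 837^8 · 837^2 ≡ 1051 · 1033 · 319 · 1069 ≡ 630 (mod 1399).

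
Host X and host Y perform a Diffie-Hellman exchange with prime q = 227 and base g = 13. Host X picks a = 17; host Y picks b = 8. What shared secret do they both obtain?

Host Y sends B = g^b mod q = 13^8 mod 227.
13^1 ≡ 13 (mod 227)
13^2 = (13^1)^2 ≡ 13^2 = 169 ≡ 169 (mod 227)
13^4 = (13^2)^2 ≡ 169^2 = 28561 ≡ 186 (mod 227)
13^8 = (13^4)^2 ≡ 186^2 = 34596 ≡ 92 (mod 227)
So B = 92. Host X then computes K = B^a mod q = 92^17 mod 227.
92^1 ≡ 92 (mod 227)
92^2 = (92^1)^2 ≡ 92^2 = 8464 ≡ 65 (mod 227)
92^4 = (92^2)^2 ≡ 65^2 = 4225 ≡ 139 (mod 227)
92^8 = (92^4)^2 ≡ 139^2 = 19321 ≡ 26 (mod 227)
92^16 = (92^8)^2 ≡ 26^2 = 676 ≡ 222 (mod 227)
92^17 = 92^16 · 92^1 ≡ 222 · 92 ≡ 221 (mod 227).

221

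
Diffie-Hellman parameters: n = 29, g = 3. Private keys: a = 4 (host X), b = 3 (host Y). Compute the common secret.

16

Host Y sends B = g^b mod n = 3^3 mod 29.
3^1 ≡ 3 (mod 29)
3^2 = (3^1)^2 ≡ 3^2 = 9 ≡ 9 (mod 29)
3^3 = 3^2 · 3^1 ≡ 9 · 3 ≡ 27 (mod 29).
So B = 27. Host X then computes K = B^a mod n = 27^4 mod 29.
27^1 ≡ 27 (mod 29)
27^2 = (27^1)^2 ≡ 27^2 = 729 ≡ 4 (mod 29)
27^4 = (27^2)^2 ≡ 4^2 = 16 ≡ 16 (mod 29)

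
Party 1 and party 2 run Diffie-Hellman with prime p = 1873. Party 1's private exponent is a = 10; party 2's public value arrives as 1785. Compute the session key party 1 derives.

1642

Shared key K = 1785^10 mod 1873.
1785^1 ≡ 1785 (mod 1873)
1785^2 = (1785^1)^2 ≡ 1785^2 = 3186225 ≡ 252 (mod 1873)
1785^4 = (1785^2)^2 ≡ 252^2 = 63504 ≡ 1695 (mod 1873)
1785^8 = (1785^4)^2 ≡ 1695^2 = 2873025 ≡ 1716 (mod 1873)
1785^10 = 1785^8 · 1785^2 ≡ 1716 · 252 ≡ 1642 (mod 1873).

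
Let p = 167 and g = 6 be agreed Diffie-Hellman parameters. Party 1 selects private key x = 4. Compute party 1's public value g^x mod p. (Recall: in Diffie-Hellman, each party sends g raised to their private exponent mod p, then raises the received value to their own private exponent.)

Public value = 6^4 mod 167.
6^1 ≡ 6 (mod 167)
6^2 = (6^1)^2 ≡ 6^2 = 36 ≡ 36 (mod 167)
6^4 = (6^2)^2 ≡ 36^2 = 1296 ≡ 127 (mod 167)

127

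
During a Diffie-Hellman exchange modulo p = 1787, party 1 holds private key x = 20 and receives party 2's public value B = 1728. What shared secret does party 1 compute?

1538

Shared key K = 1728^20 mod 1787.
1728^1 ≡ 1728 (mod 1787)
1728^2 = (1728^1)^2 ≡ 1728^2 = 2985984 ≡ 1694 (mod 1787)
1728^4 = (1728^2)^2 ≡ 1694^2 = 2869636 ≡ 1501 (mod 1787)
1728^8 = (1728^4)^2 ≡ 1501^2 = 2253001 ≡ 1381 (mod 1787)
1728^16 = (1728^8)^2 ≡ 1381^2 = 1907161 ≡ 432 (mod 1787)
1728^20 = 1728^16 · 1728^4 ≡ 432 · 1501 ≡ 1538 (mod 1787).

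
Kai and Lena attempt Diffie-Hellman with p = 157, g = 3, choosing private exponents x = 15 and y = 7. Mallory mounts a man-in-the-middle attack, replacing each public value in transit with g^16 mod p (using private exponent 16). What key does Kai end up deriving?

Kai receives Mallory's public value M = 3^16 mod 157 instead of the honest one.
3^1 ≡ 3 (mod 157)
3^2 = (3^1)^2 ≡ 3^2 = 9 ≡ 9 (mod 157)
3^4 = (3^2)^2 ≡ 9^2 = 81 ≡ 81 (mod 157)
3^8 = (3^4)^2 ≡ 81^2 = 6561 ≡ 124 (mod 157)
3^16 = (3^8)^2 ≡ 124^2 = 15376 ≡ 147 (mod 157)
So M = 147. Kai computes K = M^15 mod 157.
147^1 ≡ 147 (mod 157)
147^2 = (147^1)^2 ≡ 147^2 = 21609 ≡ 100 (mod 157)
147^4 = (147^2)^2 ≡ 100^2 = 10000 ≡ 109 (mod 157)
147^8 = (147^4)^2 ≡ 109^2 = 11881 ≡ 106 (mod 157)
147^15 = 147^8 · 147^4 · 147^2 · 147^1 ≡ 106 · 109 · 100 · 147 ≡ 101 (mod 157).

101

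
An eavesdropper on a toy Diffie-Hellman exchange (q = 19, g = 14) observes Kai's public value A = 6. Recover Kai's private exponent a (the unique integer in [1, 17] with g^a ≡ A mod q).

2

Try successive powers of 14 modulo 19:
14^1 ≡ 14
14^2 ≡ 6
Found: a = 2.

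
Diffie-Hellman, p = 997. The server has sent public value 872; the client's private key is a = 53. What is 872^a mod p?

511

Shared key K = 872^53 mod 997.
872^1 ≡ 872 (mod 997)
872^2 = (872^1)^2 ≡ 872^2 = 760384 ≡ 670 (mod 997)
872^4 = (872^2)^2 ≡ 670^2 = 448900 ≡ 250 (mod 997)
872^8 = (872^4)^2 ≡ 250^2 = 62500 ≡ 686 (mod 997)
872^16 = (872^8)^2 ≡ 686^2 = 470596 ≡ 12 (mod 997)
872^32 = (872^16)^2 ≡ 12^2 = 144 ≡ 144 (mod 997)
872^53 = 872^32 · 872^16 · 872^4 · 872^1 ≡ 144 · 12 · 250 · 872 ≡ 511 (mod 997).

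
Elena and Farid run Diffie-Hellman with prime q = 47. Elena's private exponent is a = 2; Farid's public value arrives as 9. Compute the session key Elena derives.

34

Shared key K = 9^2 mod 47.
9^1 ≡ 9 (mod 47)
9^2 = (9^1)^2 ≡ 9^2 = 81 ≡ 34 (mod 47)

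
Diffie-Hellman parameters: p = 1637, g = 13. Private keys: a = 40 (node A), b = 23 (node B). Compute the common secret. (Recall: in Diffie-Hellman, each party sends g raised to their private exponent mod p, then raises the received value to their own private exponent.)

1455

Node A sends A = g^a mod p = 13^40 mod 1637.
13^1 ≡ 13 (mod 1637)
13^2 = (13^1)^2 ≡ 13^2 = 169 ≡ 169 (mod 1637)
13^4 = (13^2)^2 ≡ 169^2 = 28561 ≡ 732 (mod 1637)
13^8 = (13^4)^2 ≡ 732^2 = 535824 ≡ 525 (mod 1637)
13^16 = (13^8)^2 ≡ 525^2 = 275625 ≡ 609 (mod 1637)
13^32 = (13^16)^2 ≡ 609^2 = 370881 ≡ 919 (mod 1637)
13^40 = 13^32 · 13^8 ≡ 919 · 525 ≡ 1197 (mod 1637).
So A = 1197. Node B then computes K = A^b mod p = 1197^23 mod 1637.
1197^1 ≡ 1197 (mod 1637)
1197^2 = (1197^1)^2 ≡ 1197^2 = 1432809 ≡ 434 (mod 1637)
1197^4 = (1197^2)^2 ≡ 434^2 = 188356 ≡ 101 (mod 1637)
1197^8 = (1197^4)^2 ≡ 101^2 = 10201 ≡ 379 (mod 1637)
1197^16 = (1197^8)^2 ≡ 379^2 = 143641 ≡ 1222 (mod 1637)
1197^23 = 1197^16 · 1197^4 · 1197^2 · 1197^1 ≡ 1222 · 101 · 434 · 1197 ≡ 1455 (mod 1637).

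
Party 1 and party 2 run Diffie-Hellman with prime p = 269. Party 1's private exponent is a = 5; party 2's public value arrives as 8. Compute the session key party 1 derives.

Shared key K = 8^5 mod 269.
8^1 ≡ 8 (mod 269)
8^2 = (8^1)^2 ≡ 8^2 = 64 ≡ 64 (mod 269)
8^4 = (8^2)^2 ≡ 64^2 = 4096 ≡ 61 (mod 269)
8^5 = 8^4 · 8^1 ≡ 61 · 8 ≡ 219 (mod 269).

219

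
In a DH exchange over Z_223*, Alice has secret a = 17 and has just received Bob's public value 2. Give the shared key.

Shared key K = 2^17 mod 223.
2^1 ≡ 2 (mod 223)
2^2 = (2^1)^2 ≡ 2^2 = 4 ≡ 4 (mod 223)
2^4 = (2^2)^2 ≡ 4^2 = 16 ≡ 16 (mod 223)
2^8 = (2^4)^2 ≡ 16^2 = 256 ≡ 33 (mod 223)
2^16 = (2^8)^2 ≡ 33^2 = 1089 ≡ 197 (mod 223)
2^17 = 2^16 · 2^1 ≡ 197 · 2 ≡ 171 (mod 223).

171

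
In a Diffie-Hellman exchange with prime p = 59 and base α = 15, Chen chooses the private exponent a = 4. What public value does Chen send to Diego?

3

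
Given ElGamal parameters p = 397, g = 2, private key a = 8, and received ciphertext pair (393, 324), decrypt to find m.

305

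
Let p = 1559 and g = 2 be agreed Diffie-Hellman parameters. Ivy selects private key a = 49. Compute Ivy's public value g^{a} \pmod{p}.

474

Public value = 2^{49} \pmod{1559}.
2^1 ≡ 2 (mod 1559)
2^2 = (2^1)^2 ≡ 2^2 = 4 ≡ 4 (mod 1559)
2^4 = (2^2)^2 ≡ 4^2 = 16 ≡ 16 (mod 1559)
2^8 = (2^4)^2 ≡ 16^2 = 256 ≡ 256 (mod 1559)
2^16 = (2^8)^2 ≡ 256^2 = 65536 ≡ 58 (mod 1559)
2^32 = (2^16)^2 ≡ 58^2 = 3364 ≡ 246 (mod 1559)
2^49 = 2^32 · 2^16 · 2^1 ≡ 246 · 58 · 2 ≡ 474 (mod 1559).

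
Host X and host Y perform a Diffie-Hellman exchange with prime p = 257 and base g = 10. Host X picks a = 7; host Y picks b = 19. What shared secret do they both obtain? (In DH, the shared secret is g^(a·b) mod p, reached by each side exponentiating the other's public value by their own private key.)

Host X sends A = g^a mod p = 10^7 mod 257.
10^1 ≡ 10 (mod 257)
10^2 = (10^1)^2 ≡ 10^2 = 100 ≡ 100 (mod 257)
10^4 = (10^2)^2 ≡ 100^2 = 10000 ≡ 234 (mod 257)
10^7 = 10^4 · 10^2 · 10^1 ≡ 234 · 100 · 10 ≡ 130 (mod 257).
So A = 130. Host Y then computes K = A^b mod p = 130^19 mod 257.
130^1 ≡ 130 (mod 257)
130^2 = (130^1)^2 ≡ 130^2 = 16900 ≡ 195 (mod 257)
130^4 = (130^2)^2 ≡ 195^2 = 38025 ≡ 246 (mod 257)
130^8 = (130^4)^2 ≡ 246^2 = 60516 ≡ 121 (mod 257)
130^16 = (130^8)^2 ≡ 121^2 = 14641 ≡ 249 (mod 257)
130^19 = 130^16 · 130^2 · 130^1 ≡ 249 · 195 · 130 ≡ 230 (mod 257).

230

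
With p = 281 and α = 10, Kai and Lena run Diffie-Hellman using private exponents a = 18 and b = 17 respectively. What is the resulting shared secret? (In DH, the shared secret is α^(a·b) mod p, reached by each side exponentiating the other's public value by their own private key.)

Kai sends A = α^a mod p = 10^18 mod 281.
10^1 ≡ 10 (mod 281)
10^2 = (10^1)^2 ≡ 10^2 = 100 ≡ 100 (mod 281)
10^4 = (10^2)^2 ≡ 100^2 = 10000 ≡ 165 (mod 281)
10^8 = (10^4)^2 ≡ 165^2 = 27225 ≡ 249 (mod 281)
10^16 = (10^8)^2 ≡ 249^2 = 62001 ≡ 181 (mod 281)
10^18 = 10^16 · 10^2 ≡ 181 · 100 ≡ 116 (mod 281).
So A = 116. Lena then computes K = A^b mod p = 116^17 mod 281.
116^1 ≡ 116 (mod 281)
116^2 = (116^1)^2 ≡ 116^2 = 13456 ≡ 249 (mod 281)
116^4 = (116^2)^2 ≡ 249^2 = 62001 ≡ 181 (mod 281)
116^8 = (116^4)^2 ≡ 181^2 = 32761 ≡ 165 (mod 281)
116^16 = (116^8)^2 ≡ 165^2 = 27225 ≡ 249 (mod 281)
116^17 = 116^16 · 116^1 ≡ 249 · 116 ≡ 222 (mod 281).

222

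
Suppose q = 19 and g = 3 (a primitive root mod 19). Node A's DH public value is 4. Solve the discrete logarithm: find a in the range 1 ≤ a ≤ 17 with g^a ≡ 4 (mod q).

Try successive powers of 3 modulo 19:
3^1 ≡ 3
3^2 ≡ 9
3^3 ≡ 8
3^4 ≡ 5
3^5 ≡ 15
3^6 ≡ 7
3^7 ≡ 2
3^8 ≡ 6
3^9 ≡ 18
3^10 ≡ 16
3^11 ≡ 10
3^12 ≡ 11
3^13 ≡ 14
3^14 ≡ 4
Found: a = 14.

14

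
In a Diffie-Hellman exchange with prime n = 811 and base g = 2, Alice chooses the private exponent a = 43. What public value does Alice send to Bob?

641

Public value = 2^{43} \pmod{811}.
2^1 ≡ 2 (mod 811)
2^2 = (2^1)^2 ≡ 2^2 = 4 ≡ 4 (mod 811)
2^4 = (2^2)^2 ≡ 4^2 = 16 ≡ 16 (mod 811)
2^8 = (2^4)^2 ≡ 16^2 = 256 ≡ 256 (mod 811)
2^16 = (2^8)^2 ≡ 256^2 = 65536 ≡ 656 (mod 811)
2^32 = (2^16)^2 ≡ 656^2 = 430336 ≡ 506 (mod 811)
2^43 = 2^32 · 2^8 · 2^2 · 2^1 ≡ 506 · 256 · 4 · 2 ≡ 641 (mod 811).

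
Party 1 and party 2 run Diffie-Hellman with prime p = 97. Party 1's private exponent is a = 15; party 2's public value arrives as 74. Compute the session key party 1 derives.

Shared key K = 74^15 mod 97.
74^1 ≡ 74 (mod 97)
74^2 = (74^1)^2 ≡ 74^2 = 5476 ≡ 44 (mod 97)
74^4 = (74^2)^2 ≡ 44^2 = 1936 ≡ 93 (mod 97)
74^8 = (74^4)^2 ≡ 93^2 = 8649 ≡ 16 (mod 97)
74^15 = 74^8 · 74^4 · 74^2 · 74^1 ≡ 16 · 93 · 44 · 74 ≡ 69 (mod 97).

69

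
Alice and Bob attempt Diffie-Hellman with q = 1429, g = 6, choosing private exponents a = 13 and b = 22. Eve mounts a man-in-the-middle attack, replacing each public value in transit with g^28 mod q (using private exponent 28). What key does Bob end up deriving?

1110

Bob receives Eve's public value M = 6^28 mod 1429 instead of the honest one.
6^1 ≡ 6 (mod 1429)
6^2 = (6^1)^2 ≡ 6^2 = 36 ≡ 36 (mod 1429)
6^4 = (6^2)^2 ≡ 36^2 = 1296 ≡ 1296 (mod 1429)
6^8 = (6^4)^2 ≡ 1296^2 = 1679616 ≡ 541 (mod 1429)
6^16 = (6^8)^2 ≡ 541^2 = 292681 ≡ 1165 (mod 1429)
6^28 = 6^16 · 6^8 · 6^4 ≡ 1165 · 541 · 1296 ≡ 1324 (mod 1429).
So M = 1324. Bob computes K = M^22 mod 1429.
1324^1 ≡ 1324 (mod 1429)
1324^2 = (1324^1)^2 ≡ 1324^2 = 1752976 ≡ 1022 (mod 1429)
1324^4 = (1324^2)^2 ≡ 1022^2 = 1044484 ≡ 1314 (mod 1429)
1324^8 = (1324^4)^2 ≡ 1314^2 = 1726596 ≡ 364 (mod 1429)
1324^16 = (1324^8)^2 ≡ 364^2 = 132496 ≡ 1028 (mod 1429)
1324^22 = 1324^16 · 1324^4 · 1324^2 ≡ 1028 · 1314 · 1022 ≡ 1110 (mod 1429).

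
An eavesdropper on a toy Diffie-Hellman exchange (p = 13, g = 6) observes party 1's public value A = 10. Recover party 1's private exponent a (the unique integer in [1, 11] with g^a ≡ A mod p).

Try successive powers of 6 modulo 13:
6^1 ≡ 6
6^2 ≡ 10
Found: a = 2.

2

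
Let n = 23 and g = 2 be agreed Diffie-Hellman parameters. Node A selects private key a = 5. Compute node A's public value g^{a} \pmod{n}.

9

Public value = 2^{5} \pmod{23}.
2^1 ≡ 2 (mod 23)
2^2 = (2^1)^2 ≡ 2^2 = 4 ≡ 4 (mod 23)
2^4 = (2^2)^2 ≡ 4^2 = 16 ≡ 16 (mod 23)
2^5 = 2^4 · 2^1 ≡ 16 · 2 ≡ 9 (mod 23).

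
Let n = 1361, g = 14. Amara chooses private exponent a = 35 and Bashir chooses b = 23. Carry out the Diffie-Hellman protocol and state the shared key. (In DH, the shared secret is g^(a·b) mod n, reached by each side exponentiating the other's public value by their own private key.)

896

Amara sends A = g^a mod n = 14^35 mod 1361.
14^1 ≡ 14 (mod 1361)
14^2 = (14^1)^2 ≡ 14^2 = 196 ≡ 196 (mod 1361)
14^4 = (14^2)^2 ≡ 196^2 = 38416 ≡ 308 (mod 1361)
14^8 = (14^4)^2 ≡ 308^2 = 94864 ≡ 955 (mod 1361)
14^16 = (14^8)^2 ≡ 955^2 = 912025 ≡ 155 (mod 1361)
14^32 = (14^16)^2 ≡ 155^2 = 24025 ≡ 888 (mod 1361)
14^35 = 14^32 · 14^2 · 14^1 ≡ 888 · 196 · 14 ≡ 482 (mod 1361).
So A = 482. Bashir then computes K = A^b mod n = 482^23 mod 1361.
482^1 ≡ 482 (mod 1361)
482^2 = (482^1)^2 ≡ 482^2 = 232324 ≡ 954 (mod 1361)
482^4 = (482^2)^2 ≡ 954^2 = 910116 ≡ 968 (mod 1361)
482^8 = (482^4)^2 ≡ 968^2 = 937024 ≡ 656 (mod 1361)
482^16 = (482^8)^2 ≡ 656^2 = 430336 ≡ 260 (mod 1361)
482^23 = 482^16 · 482^4 · 482^2 · 482^1 ≡ 260 · 968 · 954 · 482 ≡ 896 (mod 1361).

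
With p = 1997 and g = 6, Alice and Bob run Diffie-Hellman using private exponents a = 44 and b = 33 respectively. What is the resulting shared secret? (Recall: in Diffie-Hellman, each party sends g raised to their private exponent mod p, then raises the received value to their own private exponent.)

766

Bob sends B = g^b mod p = 6^33 mod 1997.
6^1 ≡ 6 (mod 1997)
6^2 = (6^1)^2 ≡ 6^2 = 36 ≡ 36 (mod 1997)
6^4 = (6^2)^2 ≡ 36^2 = 1296 ≡ 1296 (mod 1997)
6^8 = (6^4)^2 ≡ 1296^2 = 1679616 ≡ 139 (mod 1997)
6^16 = (6^8)^2 ≡ 139^2 = 19321 ≡ 1348 (mod 1997)
6^32 = (6^16)^2 ≡ 1348^2 = 1817104 ≡ 1831 (mod 1997)
6^33 = 6^32 · 6^1 ≡ 1831 · 6 ≡ 1001 (mod 1997).
So B = 1001. Alice then computes K = B^a mod p = 1001^44 mod 1997.
1001^1 ≡ 1001 (mod 1997)
1001^2 = (1001^1)^2 ≡ 1001^2 = 1002001 ≡ 1504 (mod 1997)
1001^4 = (1001^2)^2 ≡ 1504^2 = 2262016 ≡ 1412 (mod 1997)
1001^8 = (1001^4)^2 ≡ 1412^2 = 1993744 ≡ 738 (mod 1997)
1001^16 = (1001^8)^2 ≡ 738^2 = 544644 ≡ 1460 (mod 1997)
1001^32 = (1001^16)^2 ≡ 1460^2 = 2131600 ≡ 801 (mod 1997)
1001^44 = 1001^32 · 1001^8 · 1001^4 ≡ 801 · 738 · 1412 ≡ 766 (mod 1997).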